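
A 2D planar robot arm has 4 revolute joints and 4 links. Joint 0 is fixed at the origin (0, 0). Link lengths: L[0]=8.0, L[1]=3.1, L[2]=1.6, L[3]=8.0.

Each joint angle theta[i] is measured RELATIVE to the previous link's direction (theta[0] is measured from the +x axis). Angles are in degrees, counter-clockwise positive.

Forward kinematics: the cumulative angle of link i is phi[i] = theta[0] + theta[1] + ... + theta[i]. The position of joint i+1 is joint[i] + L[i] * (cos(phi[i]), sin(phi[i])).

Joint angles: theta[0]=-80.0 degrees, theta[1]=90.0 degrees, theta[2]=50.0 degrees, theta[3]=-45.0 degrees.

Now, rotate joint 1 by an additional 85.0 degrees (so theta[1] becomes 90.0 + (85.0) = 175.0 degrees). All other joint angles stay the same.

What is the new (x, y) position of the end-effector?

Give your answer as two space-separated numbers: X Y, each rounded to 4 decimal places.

joint[0] = (0.0000, 0.0000)  (base)
link 0: phi[0] = -80 = -80 deg
  cos(-80 deg) = 0.1736, sin(-80 deg) = -0.9848
  joint[1] = (0.0000, 0.0000) + 8 * (0.1736, -0.9848) = (0.0000 + 1.3892, 0.0000 + -7.8785) = (1.3892, -7.8785)
link 1: phi[1] = -80 + 175 = 95 deg
  cos(95 deg) = -0.0872, sin(95 deg) = 0.9962
  joint[2] = (1.3892, -7.8785) + 3.1 * (-0.0872, 0.9962) = (1.3892 + -0.2702, -7.8785 + 3.0882) = (1.1190, -4.7903)
link 2: phi[2] = -80 + 175 + 50 = 145 deg
  cos(145 deg) = -0.8192, sin(145 deg) = 0.5736
  joint[3] = (1.1190, -4.7903) + 1.6 * (-0.8192, 0.5736) = (1.1190 + -1.3106, -4.7903 + 0.9177) = (-0.1916, -3.8725)
link 3: phi[3] = -80 + 175 + 50 + -45 = 100 deg
  cos(100 deg) = -0.1736, sin(100 deg) = 0.9848
  joint[4] = (-0.1916, -3.8725) + 8 * (-0.1736, 0.9848) = (-0.1916 + -1.3892, -3.8725 + 7.8785) = (-1.5808, 4.0059)
End effector: (-1.5808, 4.0059)

Answer: -1.5808 4.0059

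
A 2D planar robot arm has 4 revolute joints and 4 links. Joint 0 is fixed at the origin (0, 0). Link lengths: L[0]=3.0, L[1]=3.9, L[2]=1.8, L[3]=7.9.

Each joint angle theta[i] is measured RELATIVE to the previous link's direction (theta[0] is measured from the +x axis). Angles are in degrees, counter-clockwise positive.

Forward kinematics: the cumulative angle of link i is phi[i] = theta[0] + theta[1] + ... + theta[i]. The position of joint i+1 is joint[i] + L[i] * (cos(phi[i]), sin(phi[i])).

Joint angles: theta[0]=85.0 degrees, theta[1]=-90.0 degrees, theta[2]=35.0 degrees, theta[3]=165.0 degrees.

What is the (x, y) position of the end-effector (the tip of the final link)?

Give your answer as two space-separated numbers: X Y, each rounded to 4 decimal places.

Answer: -1.9253 1.5040

Derivation:
joint[0] = (0.0000, 0.0000)  (base)
link 0: phi[0] = 85 = 85 deg
  cos(85 deg) = 0.0872, sin(85 deg) = 0.9962
  joint[1] = (0.0000, 0.0000) + 3 * (0.0872, 0.9962) = (0.0000 + 0.2615, 0.0000 + 2.9886) = (0.2615, 2.9886)
link 1: phi[1] = 85 + -90 = -5 deg
  cos(-5 deg) = 0.9962, sin(-5 deg) = -0.0872
  joint[2] = (0.2615, 2.9886) + 3.9 * (0.9962, -0.0872) = (0.2615 + 3.8852, 2.9886 + -0.3399) = (4.1466, 2.6487)
link 2: phi[2] = 85 + -90 + 35 = 30 deg
  cos(30 deg) = 0.8660, sin(30 deg) = 0.5000
  joint[3] = (4.1466, 2.6487) + 1.8 * (0.8660, 0.5000) = (4.1466 + 1.5588, 2.6487 + 0.9000) = (5.7055, 3.5487)
link 3: phi[3] = 85 + -90 + 35 + 165 = 195 deg
  cos(195 deg) = -0.9659, sin(195 deg) = -0.2588
  joint[4] = (5.7055, 3.5487) + 7.9 * (-0.9659, -0.2588) = (5.7055 + -7.6308, 3.5487 + -2.0447) = (-1.9253, 1.5040)
End effector: (-1.9253, 1.5040)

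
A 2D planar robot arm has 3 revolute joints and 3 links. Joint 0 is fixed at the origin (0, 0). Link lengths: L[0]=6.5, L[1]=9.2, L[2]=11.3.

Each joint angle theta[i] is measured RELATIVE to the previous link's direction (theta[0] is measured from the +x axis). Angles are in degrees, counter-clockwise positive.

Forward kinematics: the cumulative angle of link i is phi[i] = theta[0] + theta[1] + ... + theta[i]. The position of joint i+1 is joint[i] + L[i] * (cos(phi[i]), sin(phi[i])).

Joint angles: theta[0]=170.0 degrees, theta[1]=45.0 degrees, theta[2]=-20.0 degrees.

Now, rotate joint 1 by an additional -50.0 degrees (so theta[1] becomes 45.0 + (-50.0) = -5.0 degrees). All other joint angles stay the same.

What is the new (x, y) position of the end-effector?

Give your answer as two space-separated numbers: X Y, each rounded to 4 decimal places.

Answer: -24.5442 9.9913

Derivation:
joint[0] = (0.0000, 0.0000)  (base)
link 0: phi[0] = 170 = 170 deg
  cos(170 deg) = -0.9848, sin(170 deg) = 0.1736
  joint[1] = (0.0000, 0.0000) + 6.5 * (-0.9848, 0.1736) = (0.0000 + -6.4013, 0.0000 + 1.1287) = (-6.4013, 1.1287)
link 1: phi[1] = 170 + -5 = 165 deg
  cos(165 deg) = -0.9659, sin(165 deg) = 0.2588
  joint[2] = (-6.4013, 1.1287) + 9.2 * (-0.9659, 0.2588) = (-6.4013 + -8.8865, 1.1287 + 2.3811) = (-15.2878, 3.5098)
link 2: phi[2] = 170 + -5 + -20 = 145 deg
  cos(145 deg) = -0.8192, sin(145 deg) = 0.5736
  joint[3] = (-15.2878, 3.5098) + 11.3 * (-0.8192, 0.5736) = (-15.2878 + -9.2564, 3.5098 + 6.4814) = (-24.5442, 9.9913)
End effector: (-24.5442, 9.9913)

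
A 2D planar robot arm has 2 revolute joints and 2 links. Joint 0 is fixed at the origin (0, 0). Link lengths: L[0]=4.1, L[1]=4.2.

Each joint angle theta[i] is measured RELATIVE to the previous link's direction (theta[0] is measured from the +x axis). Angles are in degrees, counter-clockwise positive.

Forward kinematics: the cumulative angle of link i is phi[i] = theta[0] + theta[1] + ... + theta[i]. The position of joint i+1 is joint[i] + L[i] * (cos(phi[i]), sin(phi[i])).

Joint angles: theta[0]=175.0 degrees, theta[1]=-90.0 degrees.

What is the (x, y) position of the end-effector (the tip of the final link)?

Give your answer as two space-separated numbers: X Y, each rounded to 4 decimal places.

Answer: -3.7183 4.5414

Derivation:
joint[0] = (0.0000, 0.0000)  (base)
link 0: phi[0] = 175 = 175 deg
  cos(175 deg) = -0.9962, sin(175 deg) = 0.0872
  joint[1] = (0.0000, 0.0000) + 4.1 * (-0.9962, 0.0872) = (0.0000 + -4.0844, 0.0000 + 0.3573) = (-4.0844, 0.3573)
link 1: phi[1] = 175 + -90 = 85 deg
  cos(85 deg) = 0.0872, sin(85 deg) = 0.9962
  joint[2] = (-4.0844, 0.3573) + 4.2 * (0.0872, 0.9962) = (-4.0844 + 0.3661, 0.3573 + 4.1840) = (-3.7183, 4.5414)
End effector: (-3.7183, 4.5414)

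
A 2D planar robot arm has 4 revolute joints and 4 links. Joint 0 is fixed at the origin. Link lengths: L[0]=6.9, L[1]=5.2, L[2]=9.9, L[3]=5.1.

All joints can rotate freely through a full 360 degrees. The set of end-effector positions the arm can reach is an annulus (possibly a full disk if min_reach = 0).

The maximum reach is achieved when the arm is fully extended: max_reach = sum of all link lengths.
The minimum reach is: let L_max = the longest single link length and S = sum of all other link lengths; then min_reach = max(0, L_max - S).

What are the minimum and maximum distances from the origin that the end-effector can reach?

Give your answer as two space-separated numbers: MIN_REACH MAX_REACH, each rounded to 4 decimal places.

Link lengths: [6.9, 5.2, 9.9, 5.1]
max_reach = 6.9 + 5.2 + 9.9 + 5.1 = 27.1
L_max = max([6.9, 5.2, 9.9, 5.1]) = 9.9
S (sum of others) = 27.1 - 9.9 = 17.2
min_reach = max(0, 9.9 - 17.2) = max(0, -7.3) = 0

Answer: 0.0000 27.1000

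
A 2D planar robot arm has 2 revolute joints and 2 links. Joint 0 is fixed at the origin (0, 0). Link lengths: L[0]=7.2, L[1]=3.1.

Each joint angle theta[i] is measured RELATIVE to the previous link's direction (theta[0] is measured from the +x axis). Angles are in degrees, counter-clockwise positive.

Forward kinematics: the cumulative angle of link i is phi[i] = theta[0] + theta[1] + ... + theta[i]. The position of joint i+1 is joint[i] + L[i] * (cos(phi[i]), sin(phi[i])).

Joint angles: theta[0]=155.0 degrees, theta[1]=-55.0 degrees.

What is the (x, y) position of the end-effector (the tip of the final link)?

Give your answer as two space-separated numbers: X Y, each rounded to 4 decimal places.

joint[0] = (0.0000, 0.0000)  (base)
link 0: phi[0] = 155 = 155 deg
  cos(155 deg) = -0.9063, sin(155 deg) = 0.4226
  joint[1] = (0.0000, 0.0000) + 7.2 * (-0.9063, 0.4226) = (0.0000 + -6.5254, 0.0000 + 3.0429) = (-6.5254, 3.0429)
link 1: phi[1] = 155 + -55 = 100 deg
  cos(100 deg) = -0.1736, sin(100 deg) = 0.9848
  joint[2] = (-6.5254, 3.0429) + 3.1 * (-0.1736, 0.9848) = (-6.5254 + -0.5383, 3.0429 + 3.0529) = (-7.0637, 6.0958)
End effector: (-7.0637, 6.0958)

Answer: -7.0637 6.0958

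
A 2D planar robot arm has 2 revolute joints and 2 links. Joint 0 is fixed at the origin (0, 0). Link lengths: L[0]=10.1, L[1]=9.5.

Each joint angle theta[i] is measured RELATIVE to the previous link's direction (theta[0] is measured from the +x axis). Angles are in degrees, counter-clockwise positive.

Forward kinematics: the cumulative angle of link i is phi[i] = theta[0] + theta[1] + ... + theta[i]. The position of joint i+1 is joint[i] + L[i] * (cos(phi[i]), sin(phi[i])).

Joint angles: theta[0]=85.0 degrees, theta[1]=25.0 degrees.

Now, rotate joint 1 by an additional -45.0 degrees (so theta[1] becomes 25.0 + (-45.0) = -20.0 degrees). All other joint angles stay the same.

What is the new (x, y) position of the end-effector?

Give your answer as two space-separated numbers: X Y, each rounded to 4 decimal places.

joint[0] = (0.0000, 0.0000)  (base)
link 0: phi[0] = 85 = 85 deg
  cos(85 deg) = 0.0872, sin(85 deg) = 0.9962
  joint[1] = (0.0000, 0.0000) + 10.1 * (0.0872, 0.9962) = (0.0000 + 0.8803, 0.0000 + 10.0616) = (0.8803, 10.0616)
link 1: phi[1] = 85 + -20 = 65 deg
  cos(65 deg) = 0.4226, sin(65 deg) = 0.9063
  joint[2] = (0.8803, 10.0616) + 9.5 * (0.4226, 0.9063) = (0.8803 + 4.0149, 10.0616 + 8.6099) = (4.8951, 18.6715)
End effector: (4.8951, 18.6715)

Answer: 4.8951 18.6715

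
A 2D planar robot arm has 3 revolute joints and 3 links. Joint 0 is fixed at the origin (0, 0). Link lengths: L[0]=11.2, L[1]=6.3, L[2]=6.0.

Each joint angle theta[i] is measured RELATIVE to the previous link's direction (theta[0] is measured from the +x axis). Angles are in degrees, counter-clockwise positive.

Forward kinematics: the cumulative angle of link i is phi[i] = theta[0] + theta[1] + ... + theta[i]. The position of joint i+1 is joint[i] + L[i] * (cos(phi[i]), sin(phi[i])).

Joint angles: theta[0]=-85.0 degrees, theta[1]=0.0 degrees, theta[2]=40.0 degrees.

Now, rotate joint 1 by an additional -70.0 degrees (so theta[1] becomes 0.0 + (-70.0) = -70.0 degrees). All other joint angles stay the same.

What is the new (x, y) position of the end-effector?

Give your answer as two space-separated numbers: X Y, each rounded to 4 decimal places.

joint[0] = (0.0000, 0.0000)  (base)
link 0: phi[0] = -85 = -85 deg
  cos(-85 deg) = 0.0872, sin(-85 deg) = -0.9962
  joint[1] = (0.0000, 0.0000) + 11.2 * (0.0872, -0.9962) = (0.0000 + 0.9761, 0.0000 + -11.1574) = (0.9761, -11.1574)
link 1: phi[1] = -85 + -70 = -155 deg
  cos(-155 deg) = -0.9063, sin(-155 deg) = -0.4226
  joint[2] = (0.9761, -11.1574) + 6.3 * (-0.9063, -0.4226) = (0.9761 + -5.7097, -11.1574 + -2.6625) = (-4.7336, -13.8199)
link 2: phi[2] = -85 + -70 + 40 = -115 deg
  cos(-115 deg) = -0.4226, sin(-115 deg) = -0.9063
  joint[3] = (-4.7336, -13.8199) + 6 * (-0.4226, -0.9063) = (-4.7336 + -2.5357, -13.8199 + -5.4378) = (-7.2693, -19.2577)
End effector: (-7.2693, -19.2577)

Answer: -7.2693 -19.2577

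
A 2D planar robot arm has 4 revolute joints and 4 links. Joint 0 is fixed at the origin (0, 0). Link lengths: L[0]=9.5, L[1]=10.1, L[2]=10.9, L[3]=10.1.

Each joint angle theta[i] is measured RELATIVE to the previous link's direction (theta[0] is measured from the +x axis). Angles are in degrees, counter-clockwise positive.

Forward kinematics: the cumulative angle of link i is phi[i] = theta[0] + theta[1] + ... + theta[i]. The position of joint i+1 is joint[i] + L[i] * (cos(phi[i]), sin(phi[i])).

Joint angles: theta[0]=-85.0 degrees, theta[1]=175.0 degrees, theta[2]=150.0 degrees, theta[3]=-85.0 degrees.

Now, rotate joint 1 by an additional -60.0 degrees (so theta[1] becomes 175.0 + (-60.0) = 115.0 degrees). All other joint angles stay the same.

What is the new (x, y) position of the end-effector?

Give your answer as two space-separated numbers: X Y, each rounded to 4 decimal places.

Answer: -2.2054 5.6477

Derivation:
joint[0] = (0.0000, 0.0000)  (base)
link 0: phi[0] = -85 = -85 deg
  cos(-85 deg) = 0.0872, sin(-85 deg) = -0.9962
  joint[1] = (0.0000, 0.0000) + 9.5 * (0.0872, -0.9962) = (0.0000 + 0.8280, 0.0000 + -9.4638) = (0.8280, -9.4638)
link 1: phi[1] = -85 + 115 = 30 deg
  cos(30 deg) = 0.8660, sin(30 deg) = 0.5000
  joint[2] = (0.8280, -9.4638) + 10.1 * (0.8660, 0.5000) = (0.8280 + 8.7469, -9.4638 + 5.0500) = (9.5748, -4.4138)
link 2: phi[2] = -85 + 115 + 150 = 180 deg
  cos(180 deg) = -1.0000, sin(180 deg) = 0.0000
  joint[3] = (9.5748, -4.4138) + 10.9 * (-1.0000, 0.0000) = (9.5748 + -10.9000, -4.4138 + 0.0000) = (-1.3252, -4.4138)
link 3: phi[3] = -85 + 115 + 150 + -85 = 95 deg
  cos(95 deg) = -0.0872, sin(95 deg) = 0.9962
  joint[4] = (-1.3252, -4.4138) + 10.1 * (-0.0872, 0.9962) = (-1.3252 + -0.8803, -4.4138 + 10.0616) = (-2.2054, 5.6477)
End effector: (-2.2054, 5.6477)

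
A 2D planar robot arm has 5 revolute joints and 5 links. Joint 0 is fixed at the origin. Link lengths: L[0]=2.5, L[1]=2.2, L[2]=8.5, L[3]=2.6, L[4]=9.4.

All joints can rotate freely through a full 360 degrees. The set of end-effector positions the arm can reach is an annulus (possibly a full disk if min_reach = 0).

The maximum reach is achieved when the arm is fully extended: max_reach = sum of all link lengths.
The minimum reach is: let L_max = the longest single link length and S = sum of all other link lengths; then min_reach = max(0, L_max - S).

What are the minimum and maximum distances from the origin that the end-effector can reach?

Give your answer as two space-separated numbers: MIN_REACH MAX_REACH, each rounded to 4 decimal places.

Link lengths: [2.5, 2.2, 8.5, 2.6, 9.4]
max_reach = 2.5 + 2.2 + 8.5 + 2.6 + 9.4 = 25.2
L_max = max([2.5, 2.2, 8.5, 2.6, 9.4]) = 9.4
S (sum of others) = 25.2 - 9.4 = 15.8
min_reach = max(0, 9.4 - 15.8) = max(0, -6.4) = 0

Answer: 0.0000 25.2000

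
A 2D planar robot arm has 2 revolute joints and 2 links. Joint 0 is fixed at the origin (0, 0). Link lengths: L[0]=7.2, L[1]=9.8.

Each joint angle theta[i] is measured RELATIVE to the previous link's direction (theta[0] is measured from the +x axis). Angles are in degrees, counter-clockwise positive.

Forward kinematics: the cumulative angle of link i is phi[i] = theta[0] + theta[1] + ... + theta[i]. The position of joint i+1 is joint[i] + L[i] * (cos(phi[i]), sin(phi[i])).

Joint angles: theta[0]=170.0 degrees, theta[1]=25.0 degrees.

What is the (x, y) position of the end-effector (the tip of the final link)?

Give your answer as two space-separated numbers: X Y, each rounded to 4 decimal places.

Answer: -16.5567 -1.2862

Derivation:
joint[0] = (0.0000, 0.0000)  (base)
link 0: phi[0] = 170 = 170 deg
  cos(170 deg) = -0.9848, sin(170 deg) = 0.1736
  joint[1] = (0.0000, 0.0000) + 7.2 * (-0.9848, 0.1736) = (0.0000 + -7.0906, 0.0000 + 1.2503) = (-7.0906, 1.2503)
link 1: phi[1] = 170 + 25 = 195 deg
  cos(195 deg) = -0.9659, sin(195 deg) = -0.2588
  joint[2] = (-7.0906, 1.2503) + 9.8 * (-0.9659, -0.2588) = (-7.0906 + -9.4661, 1.2503 + -2.5364) = (-16.5567, -1.2862)
End effector: (-16.5567, -1.2862)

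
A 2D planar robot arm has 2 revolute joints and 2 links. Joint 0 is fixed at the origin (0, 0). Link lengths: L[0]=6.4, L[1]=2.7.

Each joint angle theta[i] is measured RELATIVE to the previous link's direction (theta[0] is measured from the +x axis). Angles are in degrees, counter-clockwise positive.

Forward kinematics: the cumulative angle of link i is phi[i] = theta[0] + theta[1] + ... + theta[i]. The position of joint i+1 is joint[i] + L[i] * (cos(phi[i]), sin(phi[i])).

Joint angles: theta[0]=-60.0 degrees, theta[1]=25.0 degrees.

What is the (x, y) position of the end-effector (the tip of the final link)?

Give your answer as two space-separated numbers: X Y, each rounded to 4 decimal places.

joint[0] = (0.0000, 0.0000)  (base)
link 0: phi[0] = -60 = -60 deg
  cos(-60 deg) = 0.5000, sin(-60 deg) = -0.8660
  joint[1] = (0.0000, 0.0000) + 6.4 * (0.5000, -0.8660) = (0.0000 + 3.2000, 0.0000 + -5.5426) = (3.2000, -5.5426)
link 1: phi[1] = -60 + 25 = -35 deg
  cos(-35 deg) = 0.8192, sin(-35 deg) = -0.5736
  joint[2] = (3.2000, -5.5426) + 2.7 * (0.8192, -0.5736) = (3.2000 + 2.2117, -5.5426 + -1.5487) = (5.4117, -7.0912)
End effector: (5.4117, -7.0912)

Answer: 5.4117 -7.0912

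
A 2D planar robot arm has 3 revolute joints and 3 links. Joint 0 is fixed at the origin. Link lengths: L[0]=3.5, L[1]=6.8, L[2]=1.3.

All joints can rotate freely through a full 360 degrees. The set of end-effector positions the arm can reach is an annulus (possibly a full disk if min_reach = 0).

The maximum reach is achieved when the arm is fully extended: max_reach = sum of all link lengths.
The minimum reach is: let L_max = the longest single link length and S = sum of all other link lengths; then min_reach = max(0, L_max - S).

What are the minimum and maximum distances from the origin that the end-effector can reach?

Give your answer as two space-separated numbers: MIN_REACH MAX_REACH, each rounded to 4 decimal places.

Link lengths: [3.5, 6.8, 1.3]
max_reach = 3.5 + 6.8 + 1.3 = 11.6
L_max = max([3.5, 6.8, 1.3]) = 6.8
S (sum of others) = 11.6 - 6.8 = 4.8
min_reach = max(0, 6.8 - 4.8) = max(0, 2) = 2

Answer: 2.0000 11.6000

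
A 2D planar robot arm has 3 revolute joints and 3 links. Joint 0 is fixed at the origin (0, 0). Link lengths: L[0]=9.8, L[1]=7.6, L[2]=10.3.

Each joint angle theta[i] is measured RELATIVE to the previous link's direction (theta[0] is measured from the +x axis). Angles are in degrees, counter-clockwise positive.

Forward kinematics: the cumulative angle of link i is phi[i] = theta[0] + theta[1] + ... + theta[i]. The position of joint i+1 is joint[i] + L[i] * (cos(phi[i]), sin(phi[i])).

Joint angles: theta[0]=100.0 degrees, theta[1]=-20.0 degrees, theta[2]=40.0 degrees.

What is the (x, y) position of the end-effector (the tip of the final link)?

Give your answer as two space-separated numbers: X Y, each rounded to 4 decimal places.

joint[0] = (0.0000, 0.0000)  (base)
link 0: phi[0] = 100 = 100 deg
  cos(100 deg) = -0.1736, sin(100 deg) = 0.9848
  joint[1] = (0.0000, 0.0000) + 9.8 * (-0.1736, 0.9848) = (0.0000 + -1.7018, 0.0000 + 9.6511) = (-1.7018, 9.6511)
link 1: phi[1] = 100 + -20 = 80 deg
  cos(80 deg) = 0.1736, sin(80 deg) = 0.9848
  joint[2] = (-1.7018, 9.6511) + 7.6 * (0.1736, 0.9848) = (-1.7018 + 1.3197, 9.6511 + 7.4845) = (-0.3820, 17.1357)
link 2: phi[2] = 100 + -20 + 40 = 120 deg
  cos(120 deg) = -0.5000, sin(120 deg) = 0.8660
  joint[3] = (-0.3820, 17.1357) + 10.3 * (-0.5000, 0.8660) = (-0.3820 + -5.1500, 17.1357 + 8.9201) = (-5.5320, 26.0557)
End effector: (-5.5320, 26.0557)

Answer: -5.5320 26.0557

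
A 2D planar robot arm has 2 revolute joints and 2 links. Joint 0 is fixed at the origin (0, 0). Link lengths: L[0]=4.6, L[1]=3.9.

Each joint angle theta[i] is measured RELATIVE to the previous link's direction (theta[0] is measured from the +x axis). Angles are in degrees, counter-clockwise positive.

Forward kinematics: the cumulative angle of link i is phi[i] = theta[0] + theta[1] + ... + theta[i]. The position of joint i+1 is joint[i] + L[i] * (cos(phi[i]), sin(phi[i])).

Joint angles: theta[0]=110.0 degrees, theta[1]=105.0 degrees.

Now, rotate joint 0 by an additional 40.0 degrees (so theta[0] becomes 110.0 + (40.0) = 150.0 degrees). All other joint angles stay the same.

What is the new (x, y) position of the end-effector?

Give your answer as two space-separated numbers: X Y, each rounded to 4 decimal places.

joint[0] = (0.0000, 0.0000)  (base)
link 0: phi[0] = 150 = 150 deg
  cos(150 deg) = -0.8660, sin(150 deg) = 0.5000
  joint[1] = (0.0000, 0.0000) + 4.6 * (-0.8660, 0.5000) = (0.0000 + -3.9837, 0.0000 + 2.3000) = (-3.9837, 2.3000)
link 1: phi[1] = 150 + 105 = 255 deg
  cos(255 deg) = -0.2588, sin(255 deg) = -0.9659
  joint[2] = (-3.9837, 2.3000) + 3.9 * (-0.2588, -0.9659) = (-3.9837 + -1.0094, 2.3000 + -3.7671) = (-4.9931, -1.4671)
End effector: (-4.9931, -1.4671)

Answer: -4.9931 -1.4671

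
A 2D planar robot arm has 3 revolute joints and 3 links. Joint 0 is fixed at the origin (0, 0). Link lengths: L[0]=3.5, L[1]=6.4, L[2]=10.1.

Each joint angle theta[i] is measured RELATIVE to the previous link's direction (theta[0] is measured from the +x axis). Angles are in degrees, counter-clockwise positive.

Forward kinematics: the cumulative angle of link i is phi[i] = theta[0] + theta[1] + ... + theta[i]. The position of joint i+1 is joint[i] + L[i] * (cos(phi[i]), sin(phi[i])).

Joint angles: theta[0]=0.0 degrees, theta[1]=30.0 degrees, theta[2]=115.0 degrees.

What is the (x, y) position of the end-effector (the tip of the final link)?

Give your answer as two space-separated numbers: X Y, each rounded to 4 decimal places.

joint[0] = (0.0000, 0.0000)  (base)
link 0: phi[0] = 0 = 0 deg
  cos(0 deg) = 1.0000, sin(0 deg) = 0.0000
  joint[1] = (0.0000, 0.0000) + 3.5 * (1.0000, 0.0000) = (0.0000 + 3.5000, 0.0000 + 0.0000) = (3.5000, 0.0000)
link 1: phi[1] = 0 + 30 = 30 deg
  cos(30 deg) = 0.8660, sin(30 deg) = 0.5000
  joint[2] = (3.5000, 0.0000) + 6.4 * (0.8660, 0.5000) = (3.5000 + 5.5426, 0.0000 + 3.2000) = (9.0426, 3.2000)
link 2: phi[2] = 0 + 30 + 115 = 145 deg
  cos(145 deg) = -0.8192, sin(145 deg) = 0.5736
  joint[3] = (9.0426, 3.2000) + 10.1 * (-0.8192, 0.5736) = (9.0426 + -8.2734, 3.2000 + 5.7931) = (0.7691, 8.9931)
End effector: (0.7691, 8.9931)

Answer: 0.7691 8.9931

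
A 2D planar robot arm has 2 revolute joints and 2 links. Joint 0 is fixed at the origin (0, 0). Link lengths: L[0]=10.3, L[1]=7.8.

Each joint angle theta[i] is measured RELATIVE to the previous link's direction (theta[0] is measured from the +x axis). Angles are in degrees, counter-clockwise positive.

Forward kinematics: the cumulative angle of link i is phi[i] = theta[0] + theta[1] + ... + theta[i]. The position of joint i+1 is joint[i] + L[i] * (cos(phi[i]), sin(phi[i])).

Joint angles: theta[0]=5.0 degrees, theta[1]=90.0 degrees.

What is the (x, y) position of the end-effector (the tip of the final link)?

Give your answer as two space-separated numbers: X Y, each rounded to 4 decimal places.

Answer: 9.5810 8.6680

Derivation:
joint[0] = (0.0000, 0.0000)  (base)
link 0: phi[0] = 5 = 5 deg
  cos(5 deg) = 0.9962, sin(5 deg) = 0.0872
  joint[1] = (0.0000, 0.0000) + 10.3 * (0.9962, 0.0872) = (0.0000 + 10.2608, 0.0000 + 0.8977) = (10.2608, 0.8977)
link 1: phi[1] = 5 + 90 = 95 deg
  cos(95 deg) = -0.0872, sin(95 deg) = 0.9962
  joint[2] = (10.2608, 0.8977) + 7.8 * (-0.0872, 0.9962) = (10.2608 + -0.6798, 0.8977 + 7.7703) = (9.5810, 8.6680)
End effector: (9.5810, 8.6680)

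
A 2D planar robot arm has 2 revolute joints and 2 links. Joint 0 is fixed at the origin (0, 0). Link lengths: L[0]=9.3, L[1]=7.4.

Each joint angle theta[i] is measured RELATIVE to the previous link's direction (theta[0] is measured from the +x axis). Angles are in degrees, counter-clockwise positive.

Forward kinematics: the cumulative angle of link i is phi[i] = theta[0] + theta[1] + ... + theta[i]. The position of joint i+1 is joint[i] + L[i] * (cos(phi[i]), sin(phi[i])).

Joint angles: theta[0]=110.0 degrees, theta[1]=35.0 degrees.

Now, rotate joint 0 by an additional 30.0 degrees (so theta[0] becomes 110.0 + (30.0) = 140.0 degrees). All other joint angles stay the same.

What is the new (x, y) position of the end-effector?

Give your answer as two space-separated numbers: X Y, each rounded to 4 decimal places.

Answer: -14.4961 6.6229

Derivation:
joint[0] = (0.0000, 0.0000)  (base)
link 0: phi[0] = 140 = 140 deg
  cos(140 deg) = -0.7660, sin(140 deg) = 0.6428
  joint[1] = (0.0000, 0.0000) + 9.3 * (-0.7660, 0.6428) = (0.0000 + -7.1242, 0.0000 + 5.9779) = (-7.1242, 5.9779)
link 1: phi[1] = 140 + 35 = 175 deg
  cos(175 deg) = -0.9962, sin(175 deg) = 0.0872
  joint[2] = (-7.1242, 5.9779) + 7.4 * (-0.9962, 0.0872) = (-7.1242 + -7.3718, 5.9779 + 0.6450) = (-14.4961, 6.6229)
End effector: (-14.4961, 6.6229)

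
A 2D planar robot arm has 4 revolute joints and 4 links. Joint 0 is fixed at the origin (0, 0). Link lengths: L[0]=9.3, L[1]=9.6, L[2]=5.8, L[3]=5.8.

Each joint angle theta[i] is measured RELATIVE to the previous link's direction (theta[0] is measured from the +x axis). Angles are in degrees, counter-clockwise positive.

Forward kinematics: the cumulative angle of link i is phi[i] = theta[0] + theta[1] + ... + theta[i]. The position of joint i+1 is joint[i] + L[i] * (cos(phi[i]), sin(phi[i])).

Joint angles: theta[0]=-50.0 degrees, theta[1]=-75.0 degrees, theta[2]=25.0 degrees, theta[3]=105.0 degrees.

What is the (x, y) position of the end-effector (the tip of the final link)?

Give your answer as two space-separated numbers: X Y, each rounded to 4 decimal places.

Answer: 5.2424 -20.1945

Derivation:
joint[0] = (0.0000, 0.0000)  (base)
link 0: phi[0] = -50 = -50 deg
  cos(-50 deg) = 0.6428, sin(-50 deg) = -0.7660
  joint[1] = (0.0000, 0.0000) + 9.3 * (0.6428, -0.7660) = (0.0000 + 5.9779, 0.0000 + -7.1242) = (5.9779, -7.1242)
link 1: phi[1] = -50 + -75 = -125 deg
  cos(-125 deg) = -0.5736, sin(-125 deg) = -0.8192
  joint[2] = (5.9779, -7.1242) + 9.6 * (-0.5736, -0.8192) = (5.9779 + -5.5063, -7.1242 + -7.8639) = (0.4716, -14.9881)
link 2: phi[2] = -50 + -75 + 25 = -100 deg
  cos(-100 deg) = -0.1736, sin(-100 deg) = -0.9848
  joint[3] = (0.4716, -14.9881) + 5.8 * (-0.1736, -0.9848) = (0.4716 + -1.0072, -14.9881 + -5.7119) = (-0.5356, -20.7000)
link 3: phi[3] = -50 + -75 + 25 + 105 = 5 deg
  cos(5 deg) = 0.9962, sin(5 deg) = 0.0872
  joint[4] = (-0.5356, -20.7000) + 5.8 * (0.9962, 0.0872) = (-0.5356 + 5.7779, -20.7000 + 0.5055) = (5.2424, -20.1945)
End effector: (5.2424, -20.1945)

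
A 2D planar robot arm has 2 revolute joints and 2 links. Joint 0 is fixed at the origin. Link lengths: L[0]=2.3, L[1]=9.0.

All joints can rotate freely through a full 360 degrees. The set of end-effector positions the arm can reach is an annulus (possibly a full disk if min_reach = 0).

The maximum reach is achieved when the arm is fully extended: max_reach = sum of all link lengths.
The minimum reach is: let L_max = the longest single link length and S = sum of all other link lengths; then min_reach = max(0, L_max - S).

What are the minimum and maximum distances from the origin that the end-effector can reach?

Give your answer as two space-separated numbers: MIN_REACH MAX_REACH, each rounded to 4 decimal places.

Link lengths: [2.3, 9.0]
max_reach = 2.3 + 9 = 11.3
L_max = max([2.3, 9.0]) = 9
S (sum of others) = 11.3 - 9 = 2.3
min_reach = max(0, 9 - 2.3) = max(0, 6.7) = 6.7

Answer: 6.7000 11.3000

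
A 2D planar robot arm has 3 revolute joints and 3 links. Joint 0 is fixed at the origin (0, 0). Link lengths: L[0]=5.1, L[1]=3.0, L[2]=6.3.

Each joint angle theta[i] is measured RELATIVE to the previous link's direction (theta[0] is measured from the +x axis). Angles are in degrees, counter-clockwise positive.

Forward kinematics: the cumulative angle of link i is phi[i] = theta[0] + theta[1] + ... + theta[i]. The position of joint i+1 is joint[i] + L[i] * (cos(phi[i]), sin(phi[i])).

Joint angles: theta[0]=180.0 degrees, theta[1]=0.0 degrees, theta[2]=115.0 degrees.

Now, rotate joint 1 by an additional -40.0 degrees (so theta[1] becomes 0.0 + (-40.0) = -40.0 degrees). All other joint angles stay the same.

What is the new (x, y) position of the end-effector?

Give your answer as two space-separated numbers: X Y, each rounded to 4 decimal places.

joint[0] = (0.0000, 0.0000)  (base)
link 0: phi[0] = 180 = 180 deg
  cos(180 deg) = -1.0000, sin(180 deg) = 0.0000
  joint[1] = (0.0000, 0.0000) + 5.1 * (-1.0000, 0.0000) = (0.0000 + -5.1000, 0.0000 + 0.0000) = (-5.1000, 0.0000)
link 1: phi[1] = 180 + -40 = 140 deg
  cos(140 deg) = -0.7660, sin(140 deg) = 0.6428
  joint[2] = (-5.1000, 0.0000) + 3 * (-0.7660, 0.6428) = (-5.1000 + -2.2981, 0.0000 + 1.9284) = (-7.3981, 1.9284)
link 2: phi[2] = 180 + -40 + 115 = 255 deg
  cos(255 deg) = -0.2588, sin(255 deg) = -0.9659
  joint[3] = (-7.3981, 1.9284) + 6.3 * (-0.2588, -0.9659) = (-7.3981 + -1.6306, 1.9284 + -6.0853) = (-9.0287, -4.1570)
End effector: (-9.0287, -4.1570)

Answer: -9.0287 -4.1570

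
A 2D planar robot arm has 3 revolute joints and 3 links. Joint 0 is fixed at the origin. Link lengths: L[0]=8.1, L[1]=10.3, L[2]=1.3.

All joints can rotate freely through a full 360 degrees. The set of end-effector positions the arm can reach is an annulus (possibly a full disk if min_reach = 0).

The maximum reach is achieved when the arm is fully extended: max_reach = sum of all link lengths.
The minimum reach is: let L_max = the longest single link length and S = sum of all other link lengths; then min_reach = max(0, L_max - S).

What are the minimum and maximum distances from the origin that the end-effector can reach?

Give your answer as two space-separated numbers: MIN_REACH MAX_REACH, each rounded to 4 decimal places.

Link lengths: [8.1, 10.3, 1.3]
max_reach = 8.1 + 10.3 + 1.3 = 19.7
L_max = max([8.1, 10.3, 1.3]) = 10.3
S (sum of others) = 19.7 - 10.3 = 9.4
min_reach = max(0, 10.3 - 9.4) = max(0, 0.9) = 0.9

Answer: 0.9000 19.7000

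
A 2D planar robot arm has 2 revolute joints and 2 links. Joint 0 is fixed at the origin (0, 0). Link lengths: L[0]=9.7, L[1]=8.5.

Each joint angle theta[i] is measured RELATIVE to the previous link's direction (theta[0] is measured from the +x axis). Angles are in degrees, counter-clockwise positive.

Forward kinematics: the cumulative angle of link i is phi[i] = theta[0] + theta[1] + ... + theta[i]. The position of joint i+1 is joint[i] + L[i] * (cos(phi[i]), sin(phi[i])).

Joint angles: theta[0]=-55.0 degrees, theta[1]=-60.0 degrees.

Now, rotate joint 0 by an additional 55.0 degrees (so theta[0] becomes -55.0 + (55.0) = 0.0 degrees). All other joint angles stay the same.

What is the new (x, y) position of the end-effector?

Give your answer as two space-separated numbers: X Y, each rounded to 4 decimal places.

Answer: 13.9500 -7.3612

Derivation:
joint[0] = (0.0000, 0.0000)  (base)
link 0: phi[0] = 0 = 0 deg
  cos(0 deg) = 1.0000, sin(0 deg) = 0.0000
  joint[1] = (0.0000, 0.0000) + 9.7 * (1.0000, 0.0000) = (0.0000 + 9.7000, 0.0000 + 0.0000) = (9.7000, 0.0000)
link 1: phi[1] = 0 + -60 = -60 deg
  cos(-60 deg) = 0.5000, sin(-60 deg) = -0.8660
  joint[2] = (9.7000, 0.0000) + 8.5 * (0.5000, -0.8660) = (9.7000 + 4.2500, 0.0000 + -7.3612) = (13.9500, -7.3612)
End effector: (13.9500, -7.3612)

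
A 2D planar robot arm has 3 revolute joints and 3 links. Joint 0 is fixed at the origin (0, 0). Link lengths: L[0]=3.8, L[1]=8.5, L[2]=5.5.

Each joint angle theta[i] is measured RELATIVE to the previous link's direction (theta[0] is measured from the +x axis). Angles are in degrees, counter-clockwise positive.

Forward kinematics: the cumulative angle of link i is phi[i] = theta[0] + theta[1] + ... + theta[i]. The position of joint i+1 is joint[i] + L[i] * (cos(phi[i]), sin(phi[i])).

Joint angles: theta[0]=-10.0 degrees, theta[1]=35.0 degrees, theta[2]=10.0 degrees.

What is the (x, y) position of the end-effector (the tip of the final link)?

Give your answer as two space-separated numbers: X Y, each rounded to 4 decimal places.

joint[0] = (0.0000, 0.0000)  (base)
link 0: phi[0] = -10 = -10 deg
  cos(-10 deg) = 0.9848, sin(-10 deg) = -0.1736
  joint[1] = (0.0000, 0.0000) + 3.8 * (0.9848, -0.1736) = (0.0000 + 3.7423, 0.0000 + -0.6599) = (3.7423, -0.6599)
link 1: phi[1] = -10 + 35 = 25 deg
  cos(25 deg) = 0.9063, sin(25 deg) = 0.4226
  joint[2] = (3.7423, -0.6599) + 8.5 * (0.9063, 0.4226) = (3.7423 + 7.7036, -0.6599 + 3.5923) = (11.4459, 2.9324)
link 2: phi[2] = -10 + 35 + 10 = 35 deg
  cos(35 deg) = 0.8192, sin(35 deg) = 0.5736
  joint[3] = (11.4459, 2.9324) + 5.5 * (0.8192, 0.5736) = (11.4459 + 4.5053, 2.9324 + 3.1547) = (15.9512, 6.0871)
End effector: (15.9512, 6.0871)

Answer: 15.9512 6.0871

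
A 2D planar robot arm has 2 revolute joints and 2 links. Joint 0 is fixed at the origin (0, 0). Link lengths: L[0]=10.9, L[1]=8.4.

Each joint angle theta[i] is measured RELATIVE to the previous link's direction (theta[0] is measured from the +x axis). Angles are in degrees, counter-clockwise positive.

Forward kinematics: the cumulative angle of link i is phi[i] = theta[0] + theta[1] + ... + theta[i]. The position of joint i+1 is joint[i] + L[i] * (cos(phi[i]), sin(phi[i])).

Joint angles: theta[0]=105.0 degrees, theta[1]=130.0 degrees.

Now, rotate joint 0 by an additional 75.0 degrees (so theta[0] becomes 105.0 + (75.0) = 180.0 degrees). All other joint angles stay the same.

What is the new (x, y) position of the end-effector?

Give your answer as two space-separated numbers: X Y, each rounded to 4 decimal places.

Answer: -5.5006 -6.4348

Derivation:
joint[0] = (0.0000, 0.0000)  (base)
link 0: phi[0] = 180 = 180 deg
  cos(180 deg) = -1.0000, sin(180 deg) = 0.0000
  joint[1] = (0.0000, 0.0000) + 10.9 * (-1.0000, 0.0000) = (0.0000 + -10.9000, 0.0000 + 0.0000) = (-10.9000, 0.0000)
link 1: phi[1] = 180 + 130 = 310 deg
  cos(310 deg) = 0.6428, sin(310 deg) = -0.7660
  joint[2] = (-10.9000, 0.0000) + 8.4 * (0.6428, -0.7660) = (-10.9000 + 5.3994, 0.0000 + -6.4348) = (-5.5006, -6.4348)
End effector: (-5.5006, -6.4348)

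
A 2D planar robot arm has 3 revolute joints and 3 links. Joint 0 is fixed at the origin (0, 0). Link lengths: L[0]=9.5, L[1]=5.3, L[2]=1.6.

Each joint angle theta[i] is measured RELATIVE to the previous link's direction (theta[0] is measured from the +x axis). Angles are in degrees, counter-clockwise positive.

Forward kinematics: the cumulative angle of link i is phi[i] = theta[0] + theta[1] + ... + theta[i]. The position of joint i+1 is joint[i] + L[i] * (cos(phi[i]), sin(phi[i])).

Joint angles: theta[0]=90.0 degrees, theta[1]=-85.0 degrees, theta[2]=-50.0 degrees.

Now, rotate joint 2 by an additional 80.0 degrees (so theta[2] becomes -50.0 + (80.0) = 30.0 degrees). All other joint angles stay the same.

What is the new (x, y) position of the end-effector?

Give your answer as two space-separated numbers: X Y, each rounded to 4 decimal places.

joint[0] = (0.0000, 0.0000)  (base)
link 0: phi[0] = 90 = 90 deg
  cos(90 deg) = 0.0000, sin(90 deg) = 1.0000
  joint[1] = (0.0000, 0.0000) + 9.5 * (0.0000, 1.0000) = (0.0000 + 0.0000, 0.0000 + 9.5000) = (0.0000, 9.5000)
link 1: phi[1] = 90 + -85 = 5 deg
  cos(5 deg) = 0.9962, sin(5 deg) = 0.0872
  joint[2] = (0.0000, 9.5000) + 5.3 * (0.9962, 0.0872) = (0.0000 + 5.2798, 9.5000 + 0.4619) = (5.2798, 9.9619)
link 2: phi[2] = 90 + -85 + 30 = 35 deg
  cos(35 deg) = 0.8192, sin(35 deg) = 0.5736
  joint[3] = (5.2798, 9.9619) + 1.6 * (0.8192, 0.5736) = (5.2798 + 1.3106, 9.9619 + 0.9177) = (6.5905, 10.8796)
End effector: (6.5905, 10.8796)

Answer: 6.5905 10.8796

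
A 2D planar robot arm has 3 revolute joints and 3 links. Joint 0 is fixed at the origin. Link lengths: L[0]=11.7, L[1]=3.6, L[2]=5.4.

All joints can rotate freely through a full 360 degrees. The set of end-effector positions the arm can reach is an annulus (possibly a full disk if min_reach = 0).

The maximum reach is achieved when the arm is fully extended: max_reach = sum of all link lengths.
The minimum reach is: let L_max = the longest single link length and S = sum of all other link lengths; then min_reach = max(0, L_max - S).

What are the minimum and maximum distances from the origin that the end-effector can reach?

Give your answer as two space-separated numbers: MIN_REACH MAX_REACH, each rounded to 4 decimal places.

Link lengths: [11.7, 3.6, 5.4]
max_reach = 11.7 + 3.6 + 5.4 = 20.7
L_max = max([11.7, 3.6, 5.4]) = 11.7
S (sum of others) = 20.7 - 11.7 = 9
min_reach = max(0, 11.7 - 9) = max(0, 2.7) = 2.7

Answer: 2.7000 20.7000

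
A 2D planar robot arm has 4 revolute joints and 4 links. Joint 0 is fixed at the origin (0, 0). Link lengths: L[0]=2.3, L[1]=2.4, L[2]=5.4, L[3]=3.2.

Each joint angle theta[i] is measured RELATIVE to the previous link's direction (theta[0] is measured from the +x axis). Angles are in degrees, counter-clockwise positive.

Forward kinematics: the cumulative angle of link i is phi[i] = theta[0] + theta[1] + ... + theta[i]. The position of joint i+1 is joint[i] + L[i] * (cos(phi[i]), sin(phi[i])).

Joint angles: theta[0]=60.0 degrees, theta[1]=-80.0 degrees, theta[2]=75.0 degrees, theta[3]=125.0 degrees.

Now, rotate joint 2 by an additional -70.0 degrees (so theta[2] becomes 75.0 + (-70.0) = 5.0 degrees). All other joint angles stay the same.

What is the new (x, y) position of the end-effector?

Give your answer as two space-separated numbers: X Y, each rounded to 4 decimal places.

Answer: 7.5268 2.7804

Derivation:
joint[0] = (0.0000, 0.0000)  (base)
link 0: phi[0] = 60 = 60 deg
  cos(60 deg) = 0.5000, sin(60 deg) = 0.8660
  joint[1] = (0.0000, 0.0000) + 2.3 * (0.5000, 0.8660) = (0.0000 + 1.1500, 0.0000 + 1.9919) = (1.1500, 1.9919)
link 1: phi[1] = 60 + -80 = -20 deg
  cos(-20 deg) = 0.9397, sin(-20 deg) = -0.3420
  joint[2] = (1.1500, 1.9919) + 2.4 * (0.9397, -0.3420) = (1.1500 + 2.2553, 1.9919 + -0.8208) = (3.4053, 1.1710)
link 2: phi[2] = 60 + -80 + 5 = -15 deg
  cos(-15 deg) = 0.9659, sin(-15 deg) = -0.2588
  joint[3] = (3.4053, 1.1710) + 5.4 * (0.9659, -0.2588) = (3.4053 + 5.2160, 1.1710 + -1.3976) = (8.6213, -0.2266)
link 3: phi[3] = 60 + -80 + 5 + 125 = 110 deg
  cos(110 deg) = -0.3420, sin(110 deg) = 0.9397
  joint[4] = (8.6213, -0.2266) + 3.2 * (-0.3420, 0.9397) = (8.6213 + -1.0945, -0.2266 + 3.0070) = (7.5268, 2.7804)
End effector: (7.5268, 2.7804)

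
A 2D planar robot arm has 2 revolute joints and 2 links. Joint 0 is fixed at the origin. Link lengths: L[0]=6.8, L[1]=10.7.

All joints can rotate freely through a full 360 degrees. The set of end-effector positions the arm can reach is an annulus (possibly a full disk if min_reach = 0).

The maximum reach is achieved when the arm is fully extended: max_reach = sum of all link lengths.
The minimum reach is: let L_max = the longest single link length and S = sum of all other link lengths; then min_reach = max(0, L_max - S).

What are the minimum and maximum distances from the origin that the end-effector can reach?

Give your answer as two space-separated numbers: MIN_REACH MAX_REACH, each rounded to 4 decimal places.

Answer: 3.9000 17.5000

Derivation:
Link lengths: [6.8, 10.7]
max_reach = 6.8 + 10.7 = 17.5
L_max = max([6.8, 10.7]) = 10.7
S (sum of others) = 17.5 - 10.7 = 6.8
min_reach = max(0, 10.7 - 6.8) = max(0, 3.9) = 3.9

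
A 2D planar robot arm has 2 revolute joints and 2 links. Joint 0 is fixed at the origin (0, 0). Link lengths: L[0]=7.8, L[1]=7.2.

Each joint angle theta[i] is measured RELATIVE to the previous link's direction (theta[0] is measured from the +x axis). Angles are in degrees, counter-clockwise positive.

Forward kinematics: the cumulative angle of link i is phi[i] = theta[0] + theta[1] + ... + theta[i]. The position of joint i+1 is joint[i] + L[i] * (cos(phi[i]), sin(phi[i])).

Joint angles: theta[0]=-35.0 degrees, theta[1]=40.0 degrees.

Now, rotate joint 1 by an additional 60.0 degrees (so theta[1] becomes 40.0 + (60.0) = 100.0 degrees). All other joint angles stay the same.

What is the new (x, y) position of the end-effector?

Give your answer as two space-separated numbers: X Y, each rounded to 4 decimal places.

Answer: 9.4322 2.0515

Derivation:
joint[0] = (0.0000, 0.0000)  (base)
link 0: phi[0] = -35 = -35 deg
  cos(-35 deg) = 0.8192, sin(-35 deg) = -0.5736
  joint[1] = (0.0000, 0.0000) + 7.8 * (0.8192, -0.5736) = (0.0000 + 6.3894, 0.0000 + -4.4739) = (6.3894, -4.4739)
link 1: phi[1] = -35 + 100 = 65 deg
  cos(65 deg) = 0.4226, sin(65 deg) = 0.9063
  joint[2] = (6.3894, -4.4739) + 7.2 * (0.4226, 0.9063) = (6.3894 + 3.0429, -4.4739 + 6.5254) = (9.4322, 2.0515)
End effector: (9.4322, 2.0515)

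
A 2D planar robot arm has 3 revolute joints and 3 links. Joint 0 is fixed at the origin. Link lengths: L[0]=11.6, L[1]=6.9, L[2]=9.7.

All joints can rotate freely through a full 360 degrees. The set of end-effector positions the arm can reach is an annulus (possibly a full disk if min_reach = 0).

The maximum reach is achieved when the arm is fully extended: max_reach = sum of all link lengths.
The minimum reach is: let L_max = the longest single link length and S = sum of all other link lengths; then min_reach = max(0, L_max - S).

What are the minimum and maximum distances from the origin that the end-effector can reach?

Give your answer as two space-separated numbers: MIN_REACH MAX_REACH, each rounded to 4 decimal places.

Link lengths: [11.6, 6.9, 9.7]
max_reach = 11.6 + 6.9 + 9.7 = 28.2
L_max = max([11.6, 6.9, 9.7]) = 11.6
S (sum of others) = 28.2 - 11.6 = 16.6
min_reach = max(0, 11.6 - 16.6) = max(0, -5) = 0

Answer: 0.0000 28.2000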